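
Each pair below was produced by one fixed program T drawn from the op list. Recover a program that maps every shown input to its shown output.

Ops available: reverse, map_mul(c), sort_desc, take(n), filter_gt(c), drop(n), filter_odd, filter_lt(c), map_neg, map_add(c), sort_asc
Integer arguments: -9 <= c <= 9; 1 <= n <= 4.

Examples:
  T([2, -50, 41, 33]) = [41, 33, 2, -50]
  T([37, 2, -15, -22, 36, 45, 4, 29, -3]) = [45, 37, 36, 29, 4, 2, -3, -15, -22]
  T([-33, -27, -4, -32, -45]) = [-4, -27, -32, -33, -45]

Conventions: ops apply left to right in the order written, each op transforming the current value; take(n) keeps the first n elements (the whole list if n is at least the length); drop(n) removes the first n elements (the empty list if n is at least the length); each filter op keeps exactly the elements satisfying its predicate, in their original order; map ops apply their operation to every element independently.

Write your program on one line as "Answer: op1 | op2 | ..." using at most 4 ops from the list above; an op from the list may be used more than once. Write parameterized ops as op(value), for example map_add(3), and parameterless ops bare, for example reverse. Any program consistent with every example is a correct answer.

map_neg | sort_desc | reverse | map_neg

Check, running the answer program on each example:
  [2, -50, 41, 33] -> [-2, 50, -41, -33] -> [50, -2, -33, -41] -> [-41, -33, -2, 50] -> [41, 33, 2, -50]
  [37, 2, -15, -22, 36, 45, 4, 29, -3] -> [-37, -2, 15, 22, -36, -45, -4, -29, 3] -> [22, 15, 3, -2, -4, -29, -36, -37, -45] -> [-45, -37, -36, -29, -4, -2, 3, 15, 22] -> [45, 37, 36, 29, 4, 2, -3, -15, -22]
  [-33, -27, -4, -32, -45] -> [33, 27, 4, 32, 45] -> [45, 33, 32, 27, 4] -> [4, 27, 32, 33, 45] -> [-4, -27, -32, -33, -45]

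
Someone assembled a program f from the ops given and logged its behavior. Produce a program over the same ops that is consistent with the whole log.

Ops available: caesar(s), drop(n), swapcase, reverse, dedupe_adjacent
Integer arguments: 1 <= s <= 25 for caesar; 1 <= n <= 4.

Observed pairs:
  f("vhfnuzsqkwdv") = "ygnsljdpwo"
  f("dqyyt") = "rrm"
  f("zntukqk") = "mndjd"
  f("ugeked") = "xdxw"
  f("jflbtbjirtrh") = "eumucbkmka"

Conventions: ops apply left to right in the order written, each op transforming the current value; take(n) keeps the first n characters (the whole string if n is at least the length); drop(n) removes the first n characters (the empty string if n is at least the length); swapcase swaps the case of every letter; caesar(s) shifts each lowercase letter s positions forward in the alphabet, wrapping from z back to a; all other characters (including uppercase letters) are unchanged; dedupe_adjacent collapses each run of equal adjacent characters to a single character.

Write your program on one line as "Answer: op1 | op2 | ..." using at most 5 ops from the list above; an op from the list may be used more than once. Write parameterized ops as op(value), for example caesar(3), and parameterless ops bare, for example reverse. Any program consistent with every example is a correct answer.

caesar(12) | drop(2) | caesar(5) | caesar(2)

Check, running the answer program on each example:
  "vhfnuzsqkwdv" -> "htrzglecwiph" -> "rzglecwiph" -> "welqjhbnum" -> "ygnsljdpwo"
  "dqyyt" -> "pckkf" -> "kkf" -> "ppk" -> "rrm"
  "zntukqk" -> "lzfgwcw" -> "fgwcw" -> "klbhb" -> "mndjd"
  "ugeked" -> "gsqwqp" -> "qwqp" -> "vbvu" -> "xdxw"
  "jflbtbjirtrh" -> "vrxnfnvudfdt" -> "xnfnvudfdt" -> "csksazikiy" -> "eumucbkmka"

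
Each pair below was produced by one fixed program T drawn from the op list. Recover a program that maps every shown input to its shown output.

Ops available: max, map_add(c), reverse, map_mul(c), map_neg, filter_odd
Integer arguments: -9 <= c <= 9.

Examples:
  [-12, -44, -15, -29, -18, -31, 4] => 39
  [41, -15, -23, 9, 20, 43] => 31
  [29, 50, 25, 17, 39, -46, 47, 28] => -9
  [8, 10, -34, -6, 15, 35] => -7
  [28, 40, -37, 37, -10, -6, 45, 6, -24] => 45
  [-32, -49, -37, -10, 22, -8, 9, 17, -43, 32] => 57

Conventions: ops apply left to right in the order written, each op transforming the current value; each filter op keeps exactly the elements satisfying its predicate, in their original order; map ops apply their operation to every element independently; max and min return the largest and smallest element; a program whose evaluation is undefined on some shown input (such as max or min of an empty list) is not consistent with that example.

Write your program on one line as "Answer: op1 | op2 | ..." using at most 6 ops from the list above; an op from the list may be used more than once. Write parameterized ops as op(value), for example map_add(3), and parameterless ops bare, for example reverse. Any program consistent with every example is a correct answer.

map_add(-8) | reverse | filter_odd | map_neg | reverse | max

Check, running the answer program on each example:
  [-12, -44, -15, -29, -18, -31, 4] -> [-20, -52, -23, -37, -26, -39, -4] -> [-4, -39, -26, -37, -23, -52, -20] -> [-39, -37, -23] -> [39, 37, 23] -> [23, 37, 39] -> 39
  [41, -15, -23, 9, 20, 43] -> [33, -23, -31, 1, 12, 35] -> [35, 12, 1, -31, -23, 33] -> [35, 1, -31, -23, 33] -> [-35, -1, 31, 23, -33] -> [-33, 23, 31, -1, -35] -> 31
  [29, 50, 25, 17, 39, -46, 47, 28] -> [21, 42, 17, 9, 31, -54, 39, 20] -> [20, 39, -54, 31, 9, 17, 42, 21] -> [39, 31, 9, 17, 21] -> [-39, -31, -9, -17, -21] -> [-21, -17, -9, -31, -39] -> -9
  [8, 10, -34, -6, 15, 35] -> [0, 2, -42, -14, 7, 27] -> [27, 7, -14, -42, 2, 0] -> [27, 7] -> [-27, -7] -> [-7, -27] -> -7
  [28, 40, -37, 37, -10, -6, 45, 6, -24] -> [20, 32, -45, 29, -18, -14, 37, -2, -32] -> [-32, -2, 37, -14, -18, 29, -45, 32, 20] -> [37, 29, -45] -> [-37, -29, 45] -> [45, -29, -37] -> 45
  [-32, -49, -37, -10, 22, -8, 9, 17, -43, 32] -> [-40, -57, -45, -18, 14, -16, 1, 9, -51, 24] -> [24, -51, 9, 1, -16, 14, -18, -45, -57, -40] -> [-51, 9, 1, -45, -57] -> [51, -9, -1, 45, 57] -> [57, 45, -1, -9, 51] -> 57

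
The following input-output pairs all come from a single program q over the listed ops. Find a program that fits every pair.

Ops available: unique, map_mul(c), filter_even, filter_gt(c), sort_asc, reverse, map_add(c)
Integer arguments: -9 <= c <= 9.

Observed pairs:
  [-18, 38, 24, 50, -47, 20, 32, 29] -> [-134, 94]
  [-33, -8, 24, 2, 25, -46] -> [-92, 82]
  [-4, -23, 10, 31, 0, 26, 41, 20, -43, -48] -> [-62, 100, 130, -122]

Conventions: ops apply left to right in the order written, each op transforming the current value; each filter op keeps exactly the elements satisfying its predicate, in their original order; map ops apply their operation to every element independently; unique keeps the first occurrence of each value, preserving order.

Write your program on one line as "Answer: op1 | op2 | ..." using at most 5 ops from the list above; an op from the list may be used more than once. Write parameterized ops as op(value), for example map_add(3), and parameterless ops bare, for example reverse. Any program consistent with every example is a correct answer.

map_mul(3) | map_add(-1) | map_add(8) | filter_even

Check, running the answer program on each example:
  [-18, 38, 24, 50, -47, 20, 32, 29] -> [-54, 114, 72, 150, -141, 60, 96, 87] -> [-55, 113, 71, 149, -142, 59, 95, 86] -> [-47, 121, 79, 157, -134, 67, 103, 94] -> [-134, 94]
  [-33, -8, 24, 2, 25, -46] -> [-99, -24, 72, 6, 75, -138] -> [-100, -25, 71, 5, 74, -139] -> [-92, -17, 79, 13, 82, -131] -> [-92, 82]
  [-4, -23, 10, 31, 0, 26, 41, 20, -43, -48] -> [-12, -69, 30, 93, 0, 78, 123, 60, -129, -144] -> [-13, -70, 29, 92, -1, 77, 122, 59, -130, -145] -> [-5, -62, 37, 100, 7, 85, 130, 67, -122, -137] -> [-62, 100, 130, -122]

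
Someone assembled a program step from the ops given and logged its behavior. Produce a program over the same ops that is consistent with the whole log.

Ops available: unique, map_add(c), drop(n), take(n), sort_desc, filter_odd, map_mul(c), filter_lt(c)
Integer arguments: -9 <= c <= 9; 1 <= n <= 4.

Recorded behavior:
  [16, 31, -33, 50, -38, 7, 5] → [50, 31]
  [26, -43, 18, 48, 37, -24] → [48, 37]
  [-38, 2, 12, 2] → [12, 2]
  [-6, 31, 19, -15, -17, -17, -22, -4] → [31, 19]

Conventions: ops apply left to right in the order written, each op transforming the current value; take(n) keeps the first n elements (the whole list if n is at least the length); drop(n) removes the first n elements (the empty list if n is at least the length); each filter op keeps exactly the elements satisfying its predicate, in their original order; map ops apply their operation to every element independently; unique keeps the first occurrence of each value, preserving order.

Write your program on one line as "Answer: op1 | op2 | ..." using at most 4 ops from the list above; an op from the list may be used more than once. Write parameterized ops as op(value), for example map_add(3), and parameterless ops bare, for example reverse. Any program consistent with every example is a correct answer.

sort_desc | unique | take(2)

Check, running the answer program on each example:
  [16, 31, -33, 50, -38, 7, 5] -> [50, 31, 16, 7, 5, -33, -38] -> [50, 31, 16, 7, 5, -33, -38] -> [50, 31]
  [26, -43, 18, 48, 37, -24] -> [48, 37, 26, 18, -24, -43] -> [48, 37, 26, 18, -24, -43] -> [48, 37]
  [-38, 2, 12, 2] -> [12, 2, 2, -38] -> [12, 2, -38] -> [12, 2]
  [-6, 31, 19, -15, -17, -17, -22, -4] -> [31, 19, -4, -6, -15, -17, -17, -22] -> [31, 19, -4, -6, -15, -17, -22] -> [31, 19]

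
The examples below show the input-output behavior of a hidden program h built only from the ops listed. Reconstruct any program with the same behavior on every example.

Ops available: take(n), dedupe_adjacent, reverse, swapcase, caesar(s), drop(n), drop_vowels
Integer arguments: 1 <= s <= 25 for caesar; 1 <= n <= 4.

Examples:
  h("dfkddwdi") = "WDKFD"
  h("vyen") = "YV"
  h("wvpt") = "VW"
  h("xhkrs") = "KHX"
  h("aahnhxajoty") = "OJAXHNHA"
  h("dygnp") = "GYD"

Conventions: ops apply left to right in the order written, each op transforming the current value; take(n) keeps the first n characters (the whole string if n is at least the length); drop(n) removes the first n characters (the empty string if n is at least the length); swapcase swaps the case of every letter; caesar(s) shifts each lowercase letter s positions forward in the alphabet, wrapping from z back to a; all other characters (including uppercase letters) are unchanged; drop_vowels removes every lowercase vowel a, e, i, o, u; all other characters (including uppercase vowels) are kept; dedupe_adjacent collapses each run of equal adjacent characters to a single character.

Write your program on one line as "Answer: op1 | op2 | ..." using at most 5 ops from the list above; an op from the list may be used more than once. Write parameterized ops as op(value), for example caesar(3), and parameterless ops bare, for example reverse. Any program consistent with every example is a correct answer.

dedupe_adjacent | reverse | drop(2) | swapcase

Check, running the answer program on each example:
  "dfkddwdi" -> "dfkdwdi" -> "idwdkfd" -> "wdkfd" -> "WDKFD"
  "vyen" -> "vyen" -> "neyv" -> "yv" -> "YV"
  "wvpt" -> "wvpt" -> "tpvw" -> "vw" -> "VW"
  "xhkrs" -> "xhkrs" -> "srkhx" -> "khx" -> "KHX"
  "aahnhxajoty" -> "ahnhxajoty" -> "ytojaxhnha" -> "ojaxhnha" -> "OJAXHNHA"
  "dygnp" -> "dygnp" -> "pngyd" -> "gyd" -> "GYD"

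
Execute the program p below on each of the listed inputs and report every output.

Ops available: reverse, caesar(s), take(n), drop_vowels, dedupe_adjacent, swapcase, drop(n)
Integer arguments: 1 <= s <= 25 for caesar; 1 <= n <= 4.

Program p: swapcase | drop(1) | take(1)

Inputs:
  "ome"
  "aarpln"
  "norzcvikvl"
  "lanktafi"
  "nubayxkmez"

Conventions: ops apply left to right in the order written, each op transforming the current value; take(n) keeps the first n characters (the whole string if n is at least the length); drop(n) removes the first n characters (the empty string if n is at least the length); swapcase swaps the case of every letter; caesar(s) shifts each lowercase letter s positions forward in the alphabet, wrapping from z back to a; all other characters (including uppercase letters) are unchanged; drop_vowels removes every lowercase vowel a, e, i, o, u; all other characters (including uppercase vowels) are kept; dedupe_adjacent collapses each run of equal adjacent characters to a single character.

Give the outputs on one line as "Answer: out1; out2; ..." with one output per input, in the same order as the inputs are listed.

Execution, op by op:
  "ome" -> "OME" -> "ME" -> "M"
  "aarpln" -> "AARPLN" -> "ARPLN" -> "A"
  "norzcvikvl" -> "NORZCVIKVL" -> "ORZCVIKVL" -> "O"
  "lanktafi" -> "LANKTAFI" -> "ANKTAFI" -> "A"
  "nubayxkmez" -> "NUBAYXKMEZ" -> "UBAYXKMEZ" -> "U"

"M"; "A"; "O"; "A"; "U"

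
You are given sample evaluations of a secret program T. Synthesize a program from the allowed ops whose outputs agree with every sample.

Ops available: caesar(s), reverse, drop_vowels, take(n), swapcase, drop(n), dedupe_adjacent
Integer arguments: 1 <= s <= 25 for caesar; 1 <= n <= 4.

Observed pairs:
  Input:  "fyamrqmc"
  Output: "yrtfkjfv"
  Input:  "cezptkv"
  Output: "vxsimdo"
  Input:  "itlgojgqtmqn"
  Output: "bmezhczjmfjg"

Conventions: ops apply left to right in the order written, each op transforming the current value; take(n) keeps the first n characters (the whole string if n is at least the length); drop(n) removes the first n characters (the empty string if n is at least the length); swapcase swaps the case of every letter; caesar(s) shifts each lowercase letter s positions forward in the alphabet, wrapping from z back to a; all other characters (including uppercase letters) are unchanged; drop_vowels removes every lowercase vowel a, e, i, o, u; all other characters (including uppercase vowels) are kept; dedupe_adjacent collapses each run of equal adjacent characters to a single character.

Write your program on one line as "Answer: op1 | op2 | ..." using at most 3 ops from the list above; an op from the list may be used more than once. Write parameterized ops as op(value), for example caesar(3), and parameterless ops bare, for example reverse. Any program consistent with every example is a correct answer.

caesar(10) | caesar(9)

Check, running the answer program on each example:
  "fyamrqmc" -> "pikwbawm" -> "yrtfkjfv"
  "cezptkv" -> "mojzduf" -> "vxsimdo"
  "itlgojgqtmqn" -> "sdvqytqadwax" -> "bmezhczjmfjg"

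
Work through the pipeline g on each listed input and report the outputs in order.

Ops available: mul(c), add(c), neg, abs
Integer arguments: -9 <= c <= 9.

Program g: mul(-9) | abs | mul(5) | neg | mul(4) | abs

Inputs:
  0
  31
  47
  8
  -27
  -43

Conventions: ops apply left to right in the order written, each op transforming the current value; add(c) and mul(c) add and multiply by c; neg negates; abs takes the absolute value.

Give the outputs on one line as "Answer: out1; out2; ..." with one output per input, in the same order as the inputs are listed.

Execution, op by op:
  0 -> 0 -> 0 -> 0 -> 0 -> 0 -> 0
  31 -> -279 -> 279 -> 1395 -> -1395 -> -5580 -> 5580
  47 -> -423 -> 423 -> 2115 -> -2115 -> -8460 -> 8460
  8 -> -72 -> 72 -> 360 -> -360 -> -1440 -> 1440
  -27 -> 243 -> 243 -> 1215 -> -1215 -> -4860 -> 4860
  -43 -> 387 -> 387 -> 1935 -> -1935 -> -7740 -> 7740

0; 5580; 8460; 1440; 4860; 7740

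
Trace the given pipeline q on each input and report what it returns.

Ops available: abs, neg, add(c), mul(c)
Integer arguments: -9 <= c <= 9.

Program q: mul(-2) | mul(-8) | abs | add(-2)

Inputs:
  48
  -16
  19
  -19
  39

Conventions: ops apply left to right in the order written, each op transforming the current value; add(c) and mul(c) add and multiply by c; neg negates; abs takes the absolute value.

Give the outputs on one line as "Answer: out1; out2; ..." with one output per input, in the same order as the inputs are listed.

766; 254; 302; 302; 622

Execution, op by op:
  48 -> -96 -> 768 -> 768 -> 766
  -16 -> 32 -> -256 -> 256 -> 254
  19 -> -38 -> 304 -> 304 -> 302
  -19 -> 38 -> -304 -> 304 -> 302
  39 -> -78 -> 624 -> 624 -> 622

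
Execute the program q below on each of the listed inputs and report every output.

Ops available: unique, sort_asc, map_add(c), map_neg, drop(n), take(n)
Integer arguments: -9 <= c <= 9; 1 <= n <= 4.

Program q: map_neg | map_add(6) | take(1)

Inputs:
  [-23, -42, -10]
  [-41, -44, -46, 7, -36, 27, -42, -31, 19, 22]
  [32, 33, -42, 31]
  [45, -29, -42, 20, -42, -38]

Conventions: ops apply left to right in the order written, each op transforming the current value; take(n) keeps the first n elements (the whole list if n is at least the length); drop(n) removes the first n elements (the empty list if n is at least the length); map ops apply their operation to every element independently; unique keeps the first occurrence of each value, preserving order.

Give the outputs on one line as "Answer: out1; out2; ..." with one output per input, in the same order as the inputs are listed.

[29]; [47]; [-26]; [-39]

Execution, op by op:
  [-23, -42, -10] -> [23, 42, 10] -> [29, 48, 16] -> [29]
  [-41, -44, -46, 7, -36, 27, -42, -31, 19, 22] -> [41, 44, 46, -7, 36, -27, 42, 31, -19, -22] -> [47, 50, 52, -1, 42, -21, 48, 37, -13, -16] -> [47]
  [32, 33, -42, 31] -> [-32, -33, 42, -31] -> [-26, -27, 48, -25] -> [-26]
  [45, -29, -42, 20, -42, -38] -> [-45, 29, 42, -20, 42, 38] -> [-39, 35, 48, -14, 48, 44] -> [-39]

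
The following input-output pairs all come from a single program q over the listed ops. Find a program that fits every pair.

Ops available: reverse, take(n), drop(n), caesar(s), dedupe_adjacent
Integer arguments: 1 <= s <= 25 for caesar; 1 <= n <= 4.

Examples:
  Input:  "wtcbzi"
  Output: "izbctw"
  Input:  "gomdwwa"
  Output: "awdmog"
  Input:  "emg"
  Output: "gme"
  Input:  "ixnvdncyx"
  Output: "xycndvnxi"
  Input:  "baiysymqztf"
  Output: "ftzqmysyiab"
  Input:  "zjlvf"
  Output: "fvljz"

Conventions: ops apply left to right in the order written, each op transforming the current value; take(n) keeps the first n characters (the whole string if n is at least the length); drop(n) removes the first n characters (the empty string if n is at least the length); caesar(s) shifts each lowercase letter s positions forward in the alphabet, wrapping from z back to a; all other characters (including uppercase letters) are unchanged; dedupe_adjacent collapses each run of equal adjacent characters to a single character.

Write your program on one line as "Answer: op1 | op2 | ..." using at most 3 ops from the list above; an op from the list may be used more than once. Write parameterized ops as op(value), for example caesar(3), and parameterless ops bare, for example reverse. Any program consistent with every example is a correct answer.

dedupe_adjacent | reverse

Check, running the answer program on each example:
  "wtcbzi" -> "wtcbzi" -> "izbctw"
  "gomdwwa" -> "gomdwa" -> "awdmog"
  "emg" -> "emg" -> "gme"
  "ixnvdncyx" -> "ixnvdncyx" -> "xycndvnxi"
  "baiysymqztf" -> "baiysymqztf" -> "ftzqmysyiab"
  "zjlvf" -> "zjlvf" -> "fvljz"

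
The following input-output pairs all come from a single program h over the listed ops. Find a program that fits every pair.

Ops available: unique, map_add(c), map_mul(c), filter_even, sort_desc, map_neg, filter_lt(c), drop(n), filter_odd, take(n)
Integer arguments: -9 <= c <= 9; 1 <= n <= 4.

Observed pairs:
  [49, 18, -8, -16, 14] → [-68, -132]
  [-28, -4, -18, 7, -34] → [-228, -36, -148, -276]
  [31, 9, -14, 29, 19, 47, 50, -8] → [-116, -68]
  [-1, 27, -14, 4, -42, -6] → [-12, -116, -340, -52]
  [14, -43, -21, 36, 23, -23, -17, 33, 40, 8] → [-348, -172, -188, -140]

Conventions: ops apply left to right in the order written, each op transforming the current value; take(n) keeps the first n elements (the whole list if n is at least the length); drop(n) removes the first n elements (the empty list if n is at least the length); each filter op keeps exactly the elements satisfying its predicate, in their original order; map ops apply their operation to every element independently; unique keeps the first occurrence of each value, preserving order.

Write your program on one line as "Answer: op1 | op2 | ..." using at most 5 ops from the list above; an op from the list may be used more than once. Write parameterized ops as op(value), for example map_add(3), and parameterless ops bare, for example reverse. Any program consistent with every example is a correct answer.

map_mul(-8) | map_add(4) | map_neg | filter_lt(9)

Check, running the answer program on each example:
  [49, 18, -8, -16, 14] -> [-392, -144, 64, 128, -112] -> [-388, -140, 68, 132, -108] -> [388, 140, -68, -132, 108] -> [-68, -132]
  [-28, -4, -18, 7, -34] -> [224, 32, 144, -56, 272] -> [228, 36, 148, -52, 276] -> [-228, -36, -148, 52, -276] -> [-228, -36, -148, -276]
  [31, 9, -14, 29, 19, 47, 50, -8] -> [-248, -72, 112, -232, -152, -376, -400, 64] -> [-244, -68, 116, -228, -148, -372, -396, 68] -> [244, 68, -116, 228, 148, 372, 396, -68] -> [-116, -68]
  [-1, 27, -14, 4, -42, -6] -> [8, -216, 112, -32, 336, 48] -> [12, -212, 116, -28, 340, 52] -> [-12, 212, -116, 28, -340, -52] -> [-12, -116, -340, -52]
  [14, -43, -21, 36, 23, -23, -17, 33, 40, 8] -> [-112, 344, 168, -288, -184, 184, 136, -264, -320, -64] -> [-108, 348, 172, -284, -180, 188, 140, -260, -316, -60] -> [108, -348, -172, 284, 180, -188, -140, 260, 316, 60] -> [-348, -172, -188, -140]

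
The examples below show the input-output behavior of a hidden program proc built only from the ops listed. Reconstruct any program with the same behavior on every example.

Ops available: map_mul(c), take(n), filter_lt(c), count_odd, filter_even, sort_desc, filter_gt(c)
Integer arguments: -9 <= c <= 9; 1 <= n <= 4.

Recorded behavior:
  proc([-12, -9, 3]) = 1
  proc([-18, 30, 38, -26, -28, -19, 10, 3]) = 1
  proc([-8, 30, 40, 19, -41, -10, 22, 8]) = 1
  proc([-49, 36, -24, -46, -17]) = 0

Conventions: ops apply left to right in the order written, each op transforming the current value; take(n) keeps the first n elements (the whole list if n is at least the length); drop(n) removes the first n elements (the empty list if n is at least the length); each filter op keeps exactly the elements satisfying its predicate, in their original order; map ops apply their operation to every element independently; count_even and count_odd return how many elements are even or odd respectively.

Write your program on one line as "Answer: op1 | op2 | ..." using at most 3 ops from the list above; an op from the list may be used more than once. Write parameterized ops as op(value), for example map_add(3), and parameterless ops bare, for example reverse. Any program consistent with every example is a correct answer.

filter_gt(-1) | count_odd

Check, running the answer program on each example:
  [-12, -9, 3] -> [3] -> 1
  [-18, 30, 38, -26, -28, -19, 10, 3] -> [30, 38, 10, 3] -> 1
  [-8, 30, 40, 19, -41, -10, 22, 8] -> [30, 40, 19, 22, 8] -> 1
  [-49, 36, -24, -46, -17] -> [36] -> 0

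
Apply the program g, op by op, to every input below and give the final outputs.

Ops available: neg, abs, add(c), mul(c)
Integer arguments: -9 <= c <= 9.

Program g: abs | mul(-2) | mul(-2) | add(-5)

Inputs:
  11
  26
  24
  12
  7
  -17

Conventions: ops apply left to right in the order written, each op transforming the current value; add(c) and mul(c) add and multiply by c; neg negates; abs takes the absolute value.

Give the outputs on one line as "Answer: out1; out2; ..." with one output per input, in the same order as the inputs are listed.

39; 99; 91; 43; 23; 63

Execution, op by op:
  11 -> 11 -> -22 -> 44 -> 39
  26 -> 26 -> -52 -> 104 -> 99
  24 -> 24 -> -48 -> 96 -> 91
  12 -> 12 -> -24 -> 48 -> 43
  7 -> 7 -> -14 -> 28 -> 23
  -17 -> 17 -> -34 -> 68 -> 63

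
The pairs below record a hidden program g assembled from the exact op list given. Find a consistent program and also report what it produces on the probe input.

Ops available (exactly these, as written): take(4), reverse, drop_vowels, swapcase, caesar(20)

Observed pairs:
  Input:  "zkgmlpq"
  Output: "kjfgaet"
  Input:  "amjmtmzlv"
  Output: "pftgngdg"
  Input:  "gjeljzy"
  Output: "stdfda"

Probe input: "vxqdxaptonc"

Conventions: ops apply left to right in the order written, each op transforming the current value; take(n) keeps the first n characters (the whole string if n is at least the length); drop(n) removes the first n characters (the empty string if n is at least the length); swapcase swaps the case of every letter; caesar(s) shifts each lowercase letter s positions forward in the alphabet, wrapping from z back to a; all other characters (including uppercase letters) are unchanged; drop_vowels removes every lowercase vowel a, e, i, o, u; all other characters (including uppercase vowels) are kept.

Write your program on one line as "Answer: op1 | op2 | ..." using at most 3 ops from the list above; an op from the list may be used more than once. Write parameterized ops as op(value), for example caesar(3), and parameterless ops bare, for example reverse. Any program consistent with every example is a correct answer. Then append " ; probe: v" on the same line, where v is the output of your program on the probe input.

drop_vowels | reverse | caesar(20) ; probe: "whnjrxkrp"

Check, running the answer program on each example:
  "zkgmlpq" -> "zkgmlpq" -> "qplmgkz" -> "kjfgaet"
  "amjmtmzlv" -> "mjmtmzlv" -> "vlzmtmjm" -> "pftgngdg"
  "gjeljzy" -> "gjljzy" -> "yzjljg" -> "stdfda"
  probe: "vxqdxaptonc" -> "vxqdxptnc" -> "cntpxdqxv" -> "whnjrxkrp"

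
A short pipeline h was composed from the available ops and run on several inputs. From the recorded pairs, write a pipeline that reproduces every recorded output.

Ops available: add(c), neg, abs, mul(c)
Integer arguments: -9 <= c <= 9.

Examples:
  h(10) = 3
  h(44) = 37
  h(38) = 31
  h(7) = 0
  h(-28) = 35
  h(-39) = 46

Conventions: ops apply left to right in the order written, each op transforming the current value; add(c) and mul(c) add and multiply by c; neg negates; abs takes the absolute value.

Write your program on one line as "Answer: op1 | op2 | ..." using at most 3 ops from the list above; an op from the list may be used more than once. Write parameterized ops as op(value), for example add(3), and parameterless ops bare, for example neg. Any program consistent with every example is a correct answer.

add(-7) | neg | abs

Check, running the answer program on each example:
  10 -> 3 -> -3 -> 3
  44 -> 37 -> -37 -> 37
  38 -> 31 -> -31 -> 31
  7 -> 0 -> 0 -> 0
  -28 -> -35 -> 35 -> 35
  -39 -> -46 -> 46 -> 46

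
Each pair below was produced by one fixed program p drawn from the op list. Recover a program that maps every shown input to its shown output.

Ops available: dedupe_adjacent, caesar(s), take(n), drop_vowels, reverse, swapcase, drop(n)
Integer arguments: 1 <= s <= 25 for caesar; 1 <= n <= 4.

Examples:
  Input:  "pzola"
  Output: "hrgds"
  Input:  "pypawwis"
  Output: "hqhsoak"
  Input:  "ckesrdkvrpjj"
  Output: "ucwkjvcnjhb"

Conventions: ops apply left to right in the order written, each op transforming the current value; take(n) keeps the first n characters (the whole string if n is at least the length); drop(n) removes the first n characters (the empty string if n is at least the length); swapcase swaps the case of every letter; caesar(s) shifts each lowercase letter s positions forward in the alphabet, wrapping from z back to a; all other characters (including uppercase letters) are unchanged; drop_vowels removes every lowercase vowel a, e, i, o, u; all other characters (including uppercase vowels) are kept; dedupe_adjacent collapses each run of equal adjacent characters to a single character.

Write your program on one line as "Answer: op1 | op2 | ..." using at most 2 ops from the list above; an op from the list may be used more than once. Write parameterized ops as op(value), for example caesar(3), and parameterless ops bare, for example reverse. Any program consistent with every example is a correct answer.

dedupe_adjacent | caesar(18)

Check, running the answer program on each example:
  "pzola" -> "pzola" -> "hrgds"
  "pypawwis" -> "pypawis" -> "hqhsoak"
  "ckesrdkvrpjj" -> "ckesrdkvrpj" -> "ucwkjvcnjhb"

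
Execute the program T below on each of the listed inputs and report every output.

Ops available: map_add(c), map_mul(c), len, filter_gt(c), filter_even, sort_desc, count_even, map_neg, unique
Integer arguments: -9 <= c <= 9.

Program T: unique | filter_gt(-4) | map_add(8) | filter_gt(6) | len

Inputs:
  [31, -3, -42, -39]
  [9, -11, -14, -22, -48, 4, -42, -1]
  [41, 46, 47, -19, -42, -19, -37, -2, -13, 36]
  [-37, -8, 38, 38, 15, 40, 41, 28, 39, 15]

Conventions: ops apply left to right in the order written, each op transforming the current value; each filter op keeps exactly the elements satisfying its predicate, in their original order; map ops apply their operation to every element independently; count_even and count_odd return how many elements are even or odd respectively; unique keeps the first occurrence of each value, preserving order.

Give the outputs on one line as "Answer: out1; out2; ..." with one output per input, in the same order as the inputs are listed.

Execution, op by op:
  [31, -3, -42, -39] -> [31, -3, -42, -39] -> [31, -3] -> [39, 5] -> [39] -> 1
  [9, -11, -14, -22, -48, 4, -42, -1] -> [9, -11, -14, -22, -48, 4, -42, -1] -> [9, 4, -1] -> [17, 12, 7] -> [17, 12, 7] -> 3
  [41, 46, 47, -19, -42, -19, -37, -2, -13, 36] -> [41, 46, 47, -19, -42, -37, -2, -13, 36] -> [41, 46, 47, -2, 36] -> [49, 54, 55, 6, 44] -> [49, 54, 55, 44] -> 4
  [-37, -8, 38, 38, 15, 40, 41, 28, 39, 15] -> [-37, -8, 38, 15, 40, 41, 28, 39] -> [38, 15, 40, 41, 28, 39] -> [46, 23, 48, 49, 36, 47] -> [46, 23, 48, 49, 36, 47] -> 6

1; 3; 4; 6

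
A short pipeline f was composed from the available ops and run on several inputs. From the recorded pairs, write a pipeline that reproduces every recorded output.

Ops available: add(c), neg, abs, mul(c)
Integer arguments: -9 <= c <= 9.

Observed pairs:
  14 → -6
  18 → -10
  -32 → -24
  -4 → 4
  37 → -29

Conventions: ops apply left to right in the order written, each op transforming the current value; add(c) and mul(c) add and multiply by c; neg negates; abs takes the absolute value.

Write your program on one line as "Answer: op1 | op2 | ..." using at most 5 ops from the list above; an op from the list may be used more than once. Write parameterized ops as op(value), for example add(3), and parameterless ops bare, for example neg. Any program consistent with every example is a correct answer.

neg | abs | add(-8) | neg

Check, running the answer program on each example:
  14 -> -14 -> 14 -> 6 -> -6
  18 -> -18 -> 18 -> 10 -> -10
  -32 -> 32 -> 32 -> 24 -> -24
  -4 -> 4 -> 4 -> -4 -> 4
  37 -> -37 -> 37 -> 29 -> -29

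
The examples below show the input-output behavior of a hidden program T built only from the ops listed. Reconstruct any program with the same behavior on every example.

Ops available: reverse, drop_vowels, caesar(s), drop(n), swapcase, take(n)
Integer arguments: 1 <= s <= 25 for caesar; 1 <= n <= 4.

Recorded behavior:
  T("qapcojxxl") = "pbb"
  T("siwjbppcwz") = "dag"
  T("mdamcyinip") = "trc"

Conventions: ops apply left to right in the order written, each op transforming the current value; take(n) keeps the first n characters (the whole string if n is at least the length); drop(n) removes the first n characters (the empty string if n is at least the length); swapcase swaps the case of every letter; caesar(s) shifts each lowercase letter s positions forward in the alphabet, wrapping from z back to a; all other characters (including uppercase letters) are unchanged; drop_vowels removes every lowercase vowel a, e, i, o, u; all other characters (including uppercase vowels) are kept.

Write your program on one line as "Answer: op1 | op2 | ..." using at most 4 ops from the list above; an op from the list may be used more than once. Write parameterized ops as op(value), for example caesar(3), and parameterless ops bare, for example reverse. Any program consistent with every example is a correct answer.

reverse | drop_vowels | caesar(4) | take(3)

Check, running the answer program on each example:
  "qapcojxxl" -> "lxxjocpaq" -> "lxxjcpq" -> "pbbngtu" -> "pbb"
  "siwjbppcwz" -> "zwcppbjwis" -> "zwcppbjws" -> "dagttfnaw" -> "dag"
  "mdamcyinip" -> "piniycmadm" -> "pnycmdm" -> "trcgqhq" -> "trc"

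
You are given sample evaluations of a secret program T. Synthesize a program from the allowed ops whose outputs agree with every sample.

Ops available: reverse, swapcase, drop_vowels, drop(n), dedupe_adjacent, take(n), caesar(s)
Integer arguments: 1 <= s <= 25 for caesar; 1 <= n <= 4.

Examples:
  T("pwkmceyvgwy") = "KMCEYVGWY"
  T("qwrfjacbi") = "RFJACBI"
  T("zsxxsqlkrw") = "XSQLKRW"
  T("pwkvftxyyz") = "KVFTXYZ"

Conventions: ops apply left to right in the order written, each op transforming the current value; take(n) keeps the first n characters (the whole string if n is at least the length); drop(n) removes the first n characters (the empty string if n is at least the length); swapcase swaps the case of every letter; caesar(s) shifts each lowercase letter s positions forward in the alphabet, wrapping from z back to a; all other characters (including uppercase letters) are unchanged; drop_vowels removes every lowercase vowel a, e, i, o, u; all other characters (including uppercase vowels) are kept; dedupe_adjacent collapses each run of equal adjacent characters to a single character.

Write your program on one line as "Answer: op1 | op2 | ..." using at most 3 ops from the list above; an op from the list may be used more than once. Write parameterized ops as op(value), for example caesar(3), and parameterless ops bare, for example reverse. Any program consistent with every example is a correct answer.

drop(2) | dedupe_adjacent | swapcase

Check, running the answer program on each example:
  "pwkmceyvgwy" -> "kmceyvgwy" -> "kmceyvgwy" -> "KMCEYVGWY"
  "qwrfjacbi" -> "rfjacbi" -> "rfjacbi" -> "RFJACBI"
  "zsxxsqlkrw" -> "xxsqlkrw" -> "xsqlkrw" -> "XSQLKRW"
  "pwkvftxyyz" -> "kvftxyyz" -> "kvftxyz" -> "KVFTXYZ"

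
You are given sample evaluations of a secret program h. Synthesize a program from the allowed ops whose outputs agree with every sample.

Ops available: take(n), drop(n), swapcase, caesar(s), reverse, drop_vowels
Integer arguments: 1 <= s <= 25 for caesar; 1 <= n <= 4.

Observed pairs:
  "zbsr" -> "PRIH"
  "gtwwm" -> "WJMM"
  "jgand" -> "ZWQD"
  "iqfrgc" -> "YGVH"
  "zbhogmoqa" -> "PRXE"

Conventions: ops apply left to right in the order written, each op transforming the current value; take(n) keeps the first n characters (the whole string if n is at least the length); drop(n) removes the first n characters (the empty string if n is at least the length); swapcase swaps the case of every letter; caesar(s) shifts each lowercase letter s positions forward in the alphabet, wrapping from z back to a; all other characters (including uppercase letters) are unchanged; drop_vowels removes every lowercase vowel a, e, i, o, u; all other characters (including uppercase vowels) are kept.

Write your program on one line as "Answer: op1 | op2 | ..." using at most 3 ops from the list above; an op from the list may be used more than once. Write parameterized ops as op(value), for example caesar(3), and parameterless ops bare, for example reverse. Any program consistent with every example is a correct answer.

take(4) | caesar(16) | swapcase

Check, running the answer program on each example:
  "zbsr" -> "zbsr" -> "prih" -> "PRIH"
  "gtwwm" -> "gtww" -> "wjmm" -> "WJMM"
  "jgand" -> "jgan" -> "zwqd" -> "ZWQD"
  "iqfrgc" -> "iqfr" -> "ygvh" -> "YGVH"
  "zbhogmoqa" -> "zbho" -> "prxe" -> "PRXE"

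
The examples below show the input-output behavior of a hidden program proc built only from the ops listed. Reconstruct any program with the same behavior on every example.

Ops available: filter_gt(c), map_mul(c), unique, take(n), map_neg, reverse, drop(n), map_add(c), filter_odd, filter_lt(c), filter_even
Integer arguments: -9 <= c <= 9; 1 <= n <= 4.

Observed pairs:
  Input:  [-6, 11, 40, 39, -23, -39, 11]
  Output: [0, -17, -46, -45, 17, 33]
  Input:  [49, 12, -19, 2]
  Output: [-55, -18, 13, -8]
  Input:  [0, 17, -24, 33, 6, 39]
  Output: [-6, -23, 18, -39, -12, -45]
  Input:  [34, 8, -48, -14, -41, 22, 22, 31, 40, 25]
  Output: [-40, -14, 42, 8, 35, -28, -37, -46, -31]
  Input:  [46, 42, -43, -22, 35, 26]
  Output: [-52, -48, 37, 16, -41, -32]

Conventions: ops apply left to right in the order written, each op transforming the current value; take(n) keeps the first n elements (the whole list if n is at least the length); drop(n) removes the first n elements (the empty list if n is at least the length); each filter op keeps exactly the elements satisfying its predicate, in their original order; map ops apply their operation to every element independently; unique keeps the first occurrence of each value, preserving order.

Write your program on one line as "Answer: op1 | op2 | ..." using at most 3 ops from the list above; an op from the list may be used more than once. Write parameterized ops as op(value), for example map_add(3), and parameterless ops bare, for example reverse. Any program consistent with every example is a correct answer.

unique | map_neg | map_add(-6)

Check, running the answer program on each example:
  [-6, 11, 40, 39, -23, -39, 11] -> [-6, 11, 40, 39, -23, -39] -> [6, -11, -40, -39, 23, 39] -> [0, -17, -46, -45, 17, 33]
  [49, 12, -19, 2] -> [49, 12, -19, 2] -> [-49, -12, 19, -2] -> [-55, -18, 13, -8]
  [0, 17, -24, 33, 6, 39] -> [0, 17, -24, 33, 6, 39] -> [0, -17, 24, -33, -6, -39] -> [-6, -23, 18, -39, -12, -45]
  [34, 8, -48, -14, -41, 22, 22, 31, 40, 25] -> [34, 8, -48, -14, -41, 22, 31, 40, 25] -> [-34, -8, 48, 14, 41, -22, -31, -40, -25] -> [-40, -14, 42, 8, 35, -28, -37, -46, -31]
  [46, 42, -43, -22, 35, 26] -> [46, 42, -43, -22, 35, 26] -> [-46, -42, 43, 22, -35, -26] -> [-52, -48, 37, 16, -41, -32]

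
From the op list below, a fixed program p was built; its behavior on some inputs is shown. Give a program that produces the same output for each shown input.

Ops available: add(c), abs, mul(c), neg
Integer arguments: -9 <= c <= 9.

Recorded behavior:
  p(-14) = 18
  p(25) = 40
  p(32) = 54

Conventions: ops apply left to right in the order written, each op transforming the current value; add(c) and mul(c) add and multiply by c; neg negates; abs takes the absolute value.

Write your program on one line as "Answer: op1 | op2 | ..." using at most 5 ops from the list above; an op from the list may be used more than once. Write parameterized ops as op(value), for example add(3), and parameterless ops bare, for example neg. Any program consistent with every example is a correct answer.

abs | neg | add(5) | mul(-2)

Check, running the answer program on each example:
  -14 -> 14 -> -14 -> -9 -> 18
  25 -> 25 -> -25 -> -20 -> 40
  32 -> 32 -> -32 -> -27 -> 54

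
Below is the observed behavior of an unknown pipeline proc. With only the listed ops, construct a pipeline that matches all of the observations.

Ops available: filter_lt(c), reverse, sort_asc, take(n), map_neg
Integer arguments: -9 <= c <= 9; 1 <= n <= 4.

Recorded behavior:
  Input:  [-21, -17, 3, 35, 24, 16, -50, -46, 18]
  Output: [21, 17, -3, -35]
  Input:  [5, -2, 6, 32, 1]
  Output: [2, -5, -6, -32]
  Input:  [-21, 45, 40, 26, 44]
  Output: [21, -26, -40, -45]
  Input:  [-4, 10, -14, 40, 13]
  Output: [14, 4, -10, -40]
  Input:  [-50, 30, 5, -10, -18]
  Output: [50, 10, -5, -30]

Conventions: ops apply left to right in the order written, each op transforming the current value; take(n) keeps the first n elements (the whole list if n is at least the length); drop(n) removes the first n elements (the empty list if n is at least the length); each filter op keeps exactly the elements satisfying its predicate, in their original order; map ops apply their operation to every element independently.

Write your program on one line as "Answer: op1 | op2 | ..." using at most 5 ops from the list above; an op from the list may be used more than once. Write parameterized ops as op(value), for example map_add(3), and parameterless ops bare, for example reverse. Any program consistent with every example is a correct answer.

take(4) | map_neg | sort_asc | reverse

Check, running the answer program on each example:
  [-21, -17, 3, 35, 24, 16, -50, -46, 18] -> [-21, -17, 3, 35] -> [21, 17, -3, -35] -> [-35, -3, 17, 21] -> [21, 17, -3, -35]
  [5, -2, 6, 32, 1] -> [5, -2, 6, 32] -> [-5, 2, -6, -32] -> [-32, -6, -5, 2] -> [2, -5, -6, -32]
  [-21, 45, 40, 26, 44] -> [-21, 45, 40, 26] -> [21, -45, -40, -26] -> [-45, -40, -26, 21] -> [21, -26, -40, -45]
  [-4, 10, -14, 40, 13] -> [-4, 10, -14, 40] -> [4, -10, 14, -40] -> [-40, -10, 4, 14] -> [14, 4, -10, -40]
  [-50, 30, 5, -10, -18] -> [-50, 30, 5, -10] -> [50, -30, -5, 10] -> [-30, -5, 10, 50] -> [50, 10, -5, -30]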